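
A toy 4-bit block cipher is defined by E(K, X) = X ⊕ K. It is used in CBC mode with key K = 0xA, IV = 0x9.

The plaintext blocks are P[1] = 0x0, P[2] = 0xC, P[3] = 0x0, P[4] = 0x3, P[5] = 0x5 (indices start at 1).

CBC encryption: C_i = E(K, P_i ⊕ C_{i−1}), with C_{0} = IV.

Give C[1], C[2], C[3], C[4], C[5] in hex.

C[1] = 0x3, C[2] = 0x5, C[3] = 0xF, C[4] = 0x6, C[5] = 0x9

C[1]: P[1] ⊕ 0x9 = 0x9; E(K, 0x9) = 0x3.
C[2]: P[2] ⊕ 0x3 = 0xF; E(K, 0xF) = 0x5.
C[3]: P[3] ⊕ 0x5 = 0x5; E(K, 0x5) = 0xF.
C[4]: P[4] ⊕ 0xF = 0xC; E(K, 0xC) = 0x6.
C[5]: P[5] ⊕ 0x6 = 0x3; E(K, 0x3) = 0x9.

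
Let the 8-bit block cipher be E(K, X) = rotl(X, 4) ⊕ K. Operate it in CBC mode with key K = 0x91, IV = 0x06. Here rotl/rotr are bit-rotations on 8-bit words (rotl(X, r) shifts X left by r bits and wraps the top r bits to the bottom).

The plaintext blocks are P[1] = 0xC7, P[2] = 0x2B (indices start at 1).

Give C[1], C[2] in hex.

CBC encryption: C_i = E(K, P_i ⊕ C_{i−1}), with C_{0} = IV.
C[1]: P[1] ⊕ 0x06 = 0xC1; E(K, 0xC1) = 0x8D.
C[2]: P[2] ⊕ 0x8D = 0xA6; E(K, 0xA6) = 0xFB.

C[1] = 0x8D, C[2] = 0xFB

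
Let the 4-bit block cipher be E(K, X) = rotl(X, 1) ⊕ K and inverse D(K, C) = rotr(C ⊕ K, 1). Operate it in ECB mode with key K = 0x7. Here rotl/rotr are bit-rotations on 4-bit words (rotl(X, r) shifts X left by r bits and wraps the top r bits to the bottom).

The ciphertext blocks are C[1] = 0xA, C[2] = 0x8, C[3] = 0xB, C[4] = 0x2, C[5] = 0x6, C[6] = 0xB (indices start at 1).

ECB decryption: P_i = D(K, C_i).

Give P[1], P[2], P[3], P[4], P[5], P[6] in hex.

P[1] = 0xE, P[2] = 0xF, P[3] = 0x6, P[4] = 0xA, P[5] = 0x8, P[6] = 0x6

P[1]: D(K, 0xA) = 0xE.
P[2]: D(K, 0x8) = 0xF.
P[3]: D(K, 0xB) = 0x6.
P[4]: D(K, 0x2) = 0xA.
P[5]: D(K, 0x6) = 0x8.
P[6]: D(K, 0xB) = 0x6.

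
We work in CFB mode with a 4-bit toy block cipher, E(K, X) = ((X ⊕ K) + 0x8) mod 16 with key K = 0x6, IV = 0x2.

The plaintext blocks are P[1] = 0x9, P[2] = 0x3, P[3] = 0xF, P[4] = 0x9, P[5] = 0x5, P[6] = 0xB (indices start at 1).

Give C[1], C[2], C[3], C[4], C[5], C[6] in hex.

C[1] = 0x5, C[2] = 0x8, C[3] = 0x9, C[4] = 0xE, C[5] = 0x5, C[6] = 0x0

CFB encryption: C_i = P_i ⊕ E(K, C_{i−1}), with C_{0} = IV.
C[1]: E(K, 0x2) = 0xC; 0x9 ⊕ 0xC = 0x5.
C[2]: E(K, 0x5) = 0xB; 0x3 ⊕ 0xB = 0x8.
C[3]: E(K, 0x8) = 0x6; 0xF ⊕ 0x6 = 0x9.
C[4]: E(K, 0x9) = 0x7; 0x9 ⊕ 0x7 = 0xE.
C[5]: E(K, 0xE) = 0x0; 0x5 ⊕ 0x0 = 0x5.
C[6]: E(K, 0x5) = 0xB; 0xB ⊕ 0xB = 0x0.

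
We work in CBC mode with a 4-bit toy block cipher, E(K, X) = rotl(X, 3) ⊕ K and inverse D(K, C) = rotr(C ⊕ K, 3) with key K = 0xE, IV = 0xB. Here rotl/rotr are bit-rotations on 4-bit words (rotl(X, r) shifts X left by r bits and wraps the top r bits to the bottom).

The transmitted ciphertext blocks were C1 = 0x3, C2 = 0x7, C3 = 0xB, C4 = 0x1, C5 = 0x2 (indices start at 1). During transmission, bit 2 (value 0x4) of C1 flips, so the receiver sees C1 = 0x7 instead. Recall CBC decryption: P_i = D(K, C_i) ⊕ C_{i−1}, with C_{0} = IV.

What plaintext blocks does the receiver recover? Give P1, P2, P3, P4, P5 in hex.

P1 = 0x8, P2 = 0x4, P3 = 0xD, P4 = 0x4, P5 = 0x8

Only C1 changed, to 0x7. In CBC, a change in C_i garbles P_i and flips the same bit in P_{i+1}. Decrypting the received ciphertext:
P1: D(K, 0x7) = 0x3; 0x3 ⊕ 0xB = 0x8.
P2: D(K, 0x7) = 0x3; 0x3 ⊕ 0x7 = 0x4.
P3: D(K, 0xB) = 0xA; 0xA ⊕ 0x7 = 0xD.
P4: D(K, 0x1) = 0xF; 0xF ⊕ 0xB = 0x4.
P5: D(K, 0x2) = 0x9; 0x9 ⊕ 0x1 = 0x8.
Blocks that differ from the original plaintext: P1, P2.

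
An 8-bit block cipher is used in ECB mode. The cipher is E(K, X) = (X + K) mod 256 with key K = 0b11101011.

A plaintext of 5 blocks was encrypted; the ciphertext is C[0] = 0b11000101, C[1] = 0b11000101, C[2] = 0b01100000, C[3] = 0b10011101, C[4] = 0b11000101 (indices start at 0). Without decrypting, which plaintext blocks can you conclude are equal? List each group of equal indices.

P[0] = P[1] = P[4]

ECB encrypts each block independently with the same key, so equal ciphertext blocks imply equal plaintext blocks.
C[0] = C[1] = C[4] = 0b11000101, so P[0] = P[1] = P[4].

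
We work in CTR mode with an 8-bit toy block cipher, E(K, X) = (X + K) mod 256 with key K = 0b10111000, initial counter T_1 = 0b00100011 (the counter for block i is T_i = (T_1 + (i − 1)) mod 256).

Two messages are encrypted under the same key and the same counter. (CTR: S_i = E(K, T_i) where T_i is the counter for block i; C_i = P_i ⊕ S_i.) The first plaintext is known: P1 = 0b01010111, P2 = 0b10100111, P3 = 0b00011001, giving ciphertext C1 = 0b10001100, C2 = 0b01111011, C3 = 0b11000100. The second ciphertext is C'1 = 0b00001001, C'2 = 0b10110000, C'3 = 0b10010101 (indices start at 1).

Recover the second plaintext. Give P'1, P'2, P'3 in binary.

P'1 = 0b11010010, P'2 = 0b01101100, P'3 = 0b01001000

In CTR with a reused counter, both messages share the same keystream S_i, so C_i ⊕ C'_i = P_i ⊕ P'_i and thus P'_i = P_i ⊕ C_i ⊕ C'_i.
P'1: 0b01010111 ⊕ 0b10001100 ⊕ 0b00001001 = 0b11010010.
P'2: 0b10100111 ⊕ 0b01111011 ⊕ 0b10110000 = 0b01101100.
P'3: 0b00011001 ⊕ 0b11000100 ⊕ 0b10010101 = 0b01001000.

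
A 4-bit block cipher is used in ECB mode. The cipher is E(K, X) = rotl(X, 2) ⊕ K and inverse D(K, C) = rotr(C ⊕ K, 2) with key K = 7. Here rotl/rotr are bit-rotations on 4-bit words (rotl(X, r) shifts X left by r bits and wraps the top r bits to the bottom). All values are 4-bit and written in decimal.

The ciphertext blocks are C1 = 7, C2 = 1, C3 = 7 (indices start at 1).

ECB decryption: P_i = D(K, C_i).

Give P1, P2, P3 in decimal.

P1: D(K, 7) = 0.
P2: D(K, 1) = 9.
P3: D(K, 7) = 0.

P1 = 0, P2 = 9, P3 = 0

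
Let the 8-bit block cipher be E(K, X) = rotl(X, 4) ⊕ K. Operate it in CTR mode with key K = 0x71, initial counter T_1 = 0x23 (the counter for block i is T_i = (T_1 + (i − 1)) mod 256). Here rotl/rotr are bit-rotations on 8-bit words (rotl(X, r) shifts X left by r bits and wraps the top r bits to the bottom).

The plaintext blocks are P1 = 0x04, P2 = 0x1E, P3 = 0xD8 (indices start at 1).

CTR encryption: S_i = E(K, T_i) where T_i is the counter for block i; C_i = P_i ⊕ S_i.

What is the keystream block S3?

C1: T = 0x23, S = E(K, T) = 0x43; 0x04 ⊕ 0x43 = 0x47.
C2: T = 0x24, S = E(K, T) = 0x33; 0x1E ⊕ 0x33 = 0x2D.
C3: T = 0x25, S = E(K, T) = 0x23; 0xD8 ⊕ 0x23 = 0xFB.
So S3 = 0x23.

0x23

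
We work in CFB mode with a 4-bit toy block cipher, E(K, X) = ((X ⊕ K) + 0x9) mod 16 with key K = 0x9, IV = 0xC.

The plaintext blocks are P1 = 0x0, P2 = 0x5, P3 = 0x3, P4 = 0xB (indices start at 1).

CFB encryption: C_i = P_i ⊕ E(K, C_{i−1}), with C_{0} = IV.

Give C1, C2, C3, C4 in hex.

C1 = 0xE, C2 = 0x5, C3 = 0x6, C4 = 0x3

C1: E(K, 0xC) = 0xE; 0x0 ⊕ 0xE = 0xE.
C2: E(K, 0xE) = 0x0; 0x5 ⊕ 0x0 = 0x5.
C3: E(K, 0x5) = 0x5; 0x3 ⊕ 0x5 = 0x6.
C4: E(K, 0x6) = 0x8; 0xB ⊕ 0x8 = 0x3.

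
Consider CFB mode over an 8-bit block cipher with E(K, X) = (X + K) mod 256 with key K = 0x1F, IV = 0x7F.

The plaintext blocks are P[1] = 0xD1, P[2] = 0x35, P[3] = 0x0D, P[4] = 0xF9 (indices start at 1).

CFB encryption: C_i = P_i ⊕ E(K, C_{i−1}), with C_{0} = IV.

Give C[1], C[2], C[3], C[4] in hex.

C[1] = 0x4F, C[2] = 0x5B, C[3] = 0x77, C[4] = 0x6F

C[1]: E(K, 0x7F) = 0x9E; 0xD1 ⊕ 0x9E = 0x4F.
C[2]: E(K, 0x4F) = 0x6E; 0x35 ⊕ 0x6E = 0x5B.
C[3]: E(K, 0x5B) = 0x7A; 0x0D ⊕ 0x7A = 0x77.
C[4]: E(K, 0x77) = 0x96; 0xF9 ⊕ 0x96 = 0x6F.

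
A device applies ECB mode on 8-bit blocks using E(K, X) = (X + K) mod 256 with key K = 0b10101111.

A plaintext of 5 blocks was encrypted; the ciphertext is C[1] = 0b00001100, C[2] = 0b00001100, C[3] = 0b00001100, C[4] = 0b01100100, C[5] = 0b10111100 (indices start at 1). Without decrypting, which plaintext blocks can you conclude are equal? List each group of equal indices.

ECB encrypts each block independently with the same key, so equal ciphertext blocks imply equal plaintext blocks.
C[1] = C[2] = C[3] = 0b00001100, so P[1] = P[2] = P[3].

P[1] = P[2] = P[3]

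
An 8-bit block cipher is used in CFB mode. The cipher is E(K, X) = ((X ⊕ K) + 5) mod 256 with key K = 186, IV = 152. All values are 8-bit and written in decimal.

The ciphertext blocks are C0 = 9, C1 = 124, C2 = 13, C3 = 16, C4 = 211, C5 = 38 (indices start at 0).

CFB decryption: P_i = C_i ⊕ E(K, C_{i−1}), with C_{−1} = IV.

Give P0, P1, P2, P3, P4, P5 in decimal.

P0 = 46, P1 = 196, P2 = 198, P3 = 172, P4 = 124, P5 = 72

P0: E(K, 152) = 39; 9 ⊕ 39 = 46.
P1: E(K, 9) = 184; 124 ⊕ 184 = 196.
P2: E(K, 124) = 203; 13 ⊕ 203 = 198.
P3: E(K, 13) = 188; 16 ⊕ 188 = 172.
P4: E(K, 16) = 175; 211 ⊕ 175 = 124.
P5: E(K, 211) = 110; 38 ⊕ 110 = 72.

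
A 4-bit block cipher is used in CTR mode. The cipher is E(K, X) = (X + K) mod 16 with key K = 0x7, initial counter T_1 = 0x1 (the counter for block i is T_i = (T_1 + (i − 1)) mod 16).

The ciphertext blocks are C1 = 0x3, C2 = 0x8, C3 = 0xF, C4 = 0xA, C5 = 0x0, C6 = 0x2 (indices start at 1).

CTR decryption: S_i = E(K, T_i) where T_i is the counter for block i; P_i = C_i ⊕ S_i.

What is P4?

P4: T = 0x4, S = E(K, T) = 0xB; 0xA ⊕ 0xB = 0x1.

P4 = 0x1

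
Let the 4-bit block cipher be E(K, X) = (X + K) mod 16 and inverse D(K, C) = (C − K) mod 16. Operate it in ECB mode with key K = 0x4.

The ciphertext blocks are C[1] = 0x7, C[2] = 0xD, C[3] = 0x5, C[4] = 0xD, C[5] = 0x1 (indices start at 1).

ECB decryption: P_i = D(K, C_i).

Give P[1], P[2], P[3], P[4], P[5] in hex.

P[1]: D(K, 0x7) = 0x3.
P[2]: D(K, 0xD) = 0x9.
P[3]: D(K, 0x5) = 0x1.
P[4]: D(K, 0xD) = 0x9.
P[5]: D(K, 0x1) = 0xD.

P[1] = 0x3, P[2] = 0x9, P[3] = 0x1, P[4] = 0x9, P[5] = 0xD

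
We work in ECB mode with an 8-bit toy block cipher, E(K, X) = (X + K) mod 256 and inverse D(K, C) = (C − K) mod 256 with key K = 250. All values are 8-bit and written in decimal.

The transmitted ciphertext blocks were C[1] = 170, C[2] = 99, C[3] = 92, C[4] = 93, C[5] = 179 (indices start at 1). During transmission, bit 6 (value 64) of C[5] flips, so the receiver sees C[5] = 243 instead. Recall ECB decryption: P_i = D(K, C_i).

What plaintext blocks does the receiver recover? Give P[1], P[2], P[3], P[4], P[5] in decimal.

P[1] = 176, P[2] = 105, P[3] = 98, P[4] = 99, P[5] = 249

Only C[5] changed, to 243. In ECB, a change in C_i affects only P_i. Decrypting the received ciphertext:
P[1]: D(K, 170) = 176.
P[2]: D(K, 99) = 105.
P[3]: D(K, 92) = 98.
P[4]: D(K, 93) = 99.
P[5]: D(K, 243) = 249.
Blocks that differ from the original plaintext: P[5].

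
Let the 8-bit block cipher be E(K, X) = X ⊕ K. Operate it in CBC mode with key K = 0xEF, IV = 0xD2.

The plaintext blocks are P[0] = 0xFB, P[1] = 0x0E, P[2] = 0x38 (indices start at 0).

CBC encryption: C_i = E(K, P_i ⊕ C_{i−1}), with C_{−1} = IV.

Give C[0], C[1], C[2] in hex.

C[0] = 0xC6, C[1] = 0x27, C[2] = 0xF0

C[0]: P[0] ⊕ 0xD2 = 0x29; E(K, 0x29) = 0xC6.
C[1]: P[1] ⊕ 0xC6 = 0xC8; E(K, 0xC8) = 0x27.
C[2]: P[2] ⊕ 0x27 = 0x1F; E(K, 0x1F) = 0xF0.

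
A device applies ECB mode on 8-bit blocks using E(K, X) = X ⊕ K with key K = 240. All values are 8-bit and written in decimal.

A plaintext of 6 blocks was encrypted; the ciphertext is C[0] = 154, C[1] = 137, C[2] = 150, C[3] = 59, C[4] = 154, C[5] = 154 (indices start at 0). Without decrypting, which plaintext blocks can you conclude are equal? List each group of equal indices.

P[0] = P[4] = P[5]

ECB encrypts each block independently with the same key, so equal ciphertext blocks imply equal plaintext blocks.
C[0] = C[4] = C[5] = 154, so P[0] = P[4] = P[5].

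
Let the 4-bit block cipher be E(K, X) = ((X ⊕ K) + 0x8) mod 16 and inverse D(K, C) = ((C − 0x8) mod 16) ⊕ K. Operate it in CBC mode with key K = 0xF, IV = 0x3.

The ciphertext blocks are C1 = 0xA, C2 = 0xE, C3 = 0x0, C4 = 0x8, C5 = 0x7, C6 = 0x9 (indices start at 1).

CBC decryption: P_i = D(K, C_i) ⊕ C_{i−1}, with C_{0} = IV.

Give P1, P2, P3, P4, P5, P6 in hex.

P1: D(K, 0xA) = 0xD; 0xD ⊕ 0x3 = 0xE.
P2: D(K, 0xE) = 0x9; 0x9 ⊕ 0xA = 0x3.
P3: D(K, 0x0) = 0x7; 0x7 ⊕ 0xE = 0x9.
P4: D(K, 0x8) = 0xF; 0xF ⊕ 0x0 = 0xF.
P5: D(K, 0x7) = 0x0; 0x0 ⊕ 0x8 = 0x8.
P6: D(K, 0x9) = 0xE; 0xE ⊕ 0x7 = 0x9.

P1 = 0xE, P2 = 0x3, P3 = 0x9, P4 = 0xF, P5 = 0x8, P6 = 0x9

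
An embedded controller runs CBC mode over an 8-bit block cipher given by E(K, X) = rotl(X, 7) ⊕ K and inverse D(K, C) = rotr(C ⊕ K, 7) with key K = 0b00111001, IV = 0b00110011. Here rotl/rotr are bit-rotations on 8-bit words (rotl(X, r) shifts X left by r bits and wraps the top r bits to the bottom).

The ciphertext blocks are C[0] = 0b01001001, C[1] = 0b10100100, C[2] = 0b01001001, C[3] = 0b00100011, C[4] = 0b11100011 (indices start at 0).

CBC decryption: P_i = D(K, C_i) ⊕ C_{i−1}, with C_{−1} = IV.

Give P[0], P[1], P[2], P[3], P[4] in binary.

P[0]: D(K, 0b01001001) = 0b11100000; 0b11100000 ⊕ 0b00110011 = 0b11010011.
P[1]: D(K, 0b10100100) = 0b00111011; 0b00111011 ⊕ 0b01001001 = 0b01110010.
P[2]: D(K, 0b01001001) = 0b11100000; 0b11100000 ⊕ 0b10100100 = 0b01000100.
P[3]: D(K, 0b00100011) = 0b00110100; 0b00110100 ⊕ 0b01001001 = 0b01111101.
P[4]: D(K, 0b11100011) = 0b10110101; 0b10110101 ⊕ 0b00100011 = 0b10010110.

P[0] = 0b11010011, P[1] = 0b01110010, P[2] = 0b01000100, P[3] = 0b01111101, P[4] = 0b10010110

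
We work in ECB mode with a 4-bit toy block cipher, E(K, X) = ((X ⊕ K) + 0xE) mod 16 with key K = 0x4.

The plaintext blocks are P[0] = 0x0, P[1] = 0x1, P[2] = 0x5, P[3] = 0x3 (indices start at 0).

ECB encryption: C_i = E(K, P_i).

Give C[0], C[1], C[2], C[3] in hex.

C[0]: E(K, 0x0) = 0x2.
C[1]: E(K, 0x1) = 0x3.
C[2]: E(K, 0x5) = 0xF.
C[3]: E(K, 0x3) = 0x5.

C[0] = 0x2, C[1] = 0x3, C[2] = 0xF, C[3] = 0x5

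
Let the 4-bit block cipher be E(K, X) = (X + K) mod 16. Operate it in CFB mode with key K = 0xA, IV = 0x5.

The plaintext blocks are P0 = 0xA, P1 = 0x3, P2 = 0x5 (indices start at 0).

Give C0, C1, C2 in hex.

CFB encryption: C_i = P_i ⊕ E(K, C_{i−1}), with C_{−1} = IV.
C0: E(K, 0x5) = 0xF; 0xA ⊕ 0xF = 0x5.
C1: E(K, 0x5) = 0xF; 0x3 ⊕ 0xF = 0xC.
C2: E(K, 0xC) = 0x6; 0x5 ⊕ 0x6 = 0x3.

C0 = 0x5, C1 = 0xC, C2 = 0x3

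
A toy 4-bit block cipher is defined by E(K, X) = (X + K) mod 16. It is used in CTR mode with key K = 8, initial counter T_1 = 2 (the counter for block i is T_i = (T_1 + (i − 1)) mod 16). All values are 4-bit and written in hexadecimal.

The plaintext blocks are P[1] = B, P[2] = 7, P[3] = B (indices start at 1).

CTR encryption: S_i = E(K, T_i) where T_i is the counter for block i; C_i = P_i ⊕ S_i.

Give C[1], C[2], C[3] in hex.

C[1] = 1, C[2] = C, C[3] = 7

C[1]: T = 2, S = E(K, T) = A; B ⊕ A = 1.
C[2]: T = 3, S = E(K, T) = B; 7 ⊕ B = C.
C[3]: T = 4, S = E(K, T) = C; B ⊕ C = 7.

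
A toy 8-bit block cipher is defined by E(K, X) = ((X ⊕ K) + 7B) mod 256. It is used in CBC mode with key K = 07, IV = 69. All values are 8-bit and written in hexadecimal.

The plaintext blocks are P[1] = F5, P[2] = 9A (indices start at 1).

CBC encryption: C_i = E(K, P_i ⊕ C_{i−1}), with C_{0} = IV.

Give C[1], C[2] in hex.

C[1]: P[1] ⊕ 69 = 9C; E(K, 9C) = 16.
C[2]: P[2] ⊕ 16 = 8C; E(K, 8C) = 06.

C[1] = 16, C[2] = 06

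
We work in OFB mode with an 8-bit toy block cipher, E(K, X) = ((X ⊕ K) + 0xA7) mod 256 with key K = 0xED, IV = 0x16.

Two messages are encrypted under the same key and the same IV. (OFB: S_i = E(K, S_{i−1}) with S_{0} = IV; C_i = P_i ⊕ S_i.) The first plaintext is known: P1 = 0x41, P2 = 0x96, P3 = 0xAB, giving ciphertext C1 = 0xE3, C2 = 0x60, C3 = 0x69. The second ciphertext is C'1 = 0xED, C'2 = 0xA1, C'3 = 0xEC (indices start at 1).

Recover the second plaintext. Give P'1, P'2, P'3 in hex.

P'1 = 0x4F, P'2 = 0x57, P'3 = 0x2E

In OFB with a reused IV, both messages share the same keystream S_i, so C_i ⊕ C'_i = P_i ⊕ P'_i and thus P'_i = P_i ⊕ C_i ⊕ C'_i.
P'1: 0x41 ⊕ 0xE3 ⊕ 0xED = 0x4F.
P'2: 0x96 ⊕ 0x60 ⊕ 0xA1 = 0x57.
P'3: 0xAB ⊕ 0x69 ⊕ 0xEC = 0x2E.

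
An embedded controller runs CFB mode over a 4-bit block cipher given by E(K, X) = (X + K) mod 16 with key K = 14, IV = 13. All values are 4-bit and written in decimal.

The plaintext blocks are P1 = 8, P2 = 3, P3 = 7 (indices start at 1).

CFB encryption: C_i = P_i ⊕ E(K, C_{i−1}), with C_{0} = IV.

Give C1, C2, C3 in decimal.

C1: E(K, 13) = 11; 8 ⊕ 11 = 3.
C2: E(K, 3) = 1; 3 ⊕ 1 = 2.
C3: E(K, 2) = 0; 7 ⊕ 0 = 7.

C1 = 3, C2 = 2, C3 = 7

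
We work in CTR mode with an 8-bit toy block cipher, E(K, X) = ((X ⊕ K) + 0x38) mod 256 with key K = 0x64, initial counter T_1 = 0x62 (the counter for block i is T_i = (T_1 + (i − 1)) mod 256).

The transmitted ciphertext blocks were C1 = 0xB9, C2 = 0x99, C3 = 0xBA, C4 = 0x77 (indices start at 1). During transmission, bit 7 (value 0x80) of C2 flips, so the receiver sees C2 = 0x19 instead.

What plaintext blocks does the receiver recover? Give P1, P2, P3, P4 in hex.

P1 = 0x87, P2 = 0x26, P3 = 0x82, P4 = 0x4E

CTR decryption: S_i = E(K, T_i) where T_i is the counter for block i; P_i = C_i ⊕ S_i.
Only C2 changed, to 0x19. In CTR, a change in C_i flips the same bit in P_i only; the keystream is unaffected. Decrypting the received ciphertext:
P1: T = 0x62, S = E(K, T) = 0x3E; 0xB9 ⊕ 0x3E = 0x87.
P2: T = 0x63, S = E(K, T) = 0x3F; 0x19 ⊕ 0x3F = 0x26.
P3: T = 0x64, S = E(K, T) = 0x38; 0xBA ⊕ 0x38 = 0x82.
P4: T = 0x65, S = E(K, T) = 0x39; 0x77 ⊕ 0x39 = 0x4E.
Blocks that differ from the original plaintext: P2.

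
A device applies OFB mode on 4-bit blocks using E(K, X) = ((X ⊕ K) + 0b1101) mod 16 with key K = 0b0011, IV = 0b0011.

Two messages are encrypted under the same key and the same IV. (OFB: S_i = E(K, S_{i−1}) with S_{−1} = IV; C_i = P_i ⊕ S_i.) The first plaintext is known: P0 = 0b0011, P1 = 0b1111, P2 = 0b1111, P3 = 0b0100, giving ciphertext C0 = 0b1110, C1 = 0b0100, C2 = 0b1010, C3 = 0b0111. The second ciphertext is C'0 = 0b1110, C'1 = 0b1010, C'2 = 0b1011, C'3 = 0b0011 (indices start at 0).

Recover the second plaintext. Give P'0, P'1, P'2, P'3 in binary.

In OFB with a reused IV, both messages share the same keystream S_i, so C_i ⊕ C'_i = P_i ⊕ P'_i and thus P'_i = P_i ⊕ C_i ⊕ C'_i.
P'0: 0b0011 ⊕ 0b1110 ⊕ 0b1110 = 0b0011.
P'1: 0b1111 ⊕ 0b0100 ⊕ 0b1010 = 0b0001.
P'2: 0b1111 ⊕ 0b1010 ⊕ 0b1011 = 0b1110.
P'3: 0b0100 ⊕ 0b0111 ⊕ 0b0011 = 0b0000.

P'0 = 0b0011, P'1 = 0b0001, P'2 = 0b1110, P'3 = 0b0000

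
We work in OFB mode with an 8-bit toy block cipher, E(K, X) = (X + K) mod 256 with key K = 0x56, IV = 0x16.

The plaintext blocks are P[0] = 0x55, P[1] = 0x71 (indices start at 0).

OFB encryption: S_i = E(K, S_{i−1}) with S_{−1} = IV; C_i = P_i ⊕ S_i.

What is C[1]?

C[0]: S = E(K, 0x16) = 0x6C; 0x55 ⊕ 0x6C = 0x39.
C[1]: S = E(K, 0x6C) = 0xC2; 0x71 ⊕ 0xC2 = 0xB3.

C[1] = 0xB3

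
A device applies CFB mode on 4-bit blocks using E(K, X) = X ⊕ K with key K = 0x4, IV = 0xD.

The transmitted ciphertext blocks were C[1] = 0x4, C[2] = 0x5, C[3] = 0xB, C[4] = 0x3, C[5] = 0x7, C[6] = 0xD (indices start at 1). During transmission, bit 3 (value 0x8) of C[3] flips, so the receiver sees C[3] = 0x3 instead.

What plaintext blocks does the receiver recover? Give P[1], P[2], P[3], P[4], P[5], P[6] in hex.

CFB decryption: P_i = C_i ⊕ E(K, C_{i−1}), with C_{0} = IV.
Only C[3] changed, to 0x3. In CFB, a change in C_i flips the same bit in P_i and garbles P_{i+1}. Decrypting the received ciphertext:
P[1]: E(K, 0xD) = 0x9; 0x4 ⊕ 0x9 = 0xD.
P[2]: E(K, 0x4) = 0x0; 0x5 ⊕ 0x0 = 0x5.
P[3]: E(K, 0x5) = 0x1; 0x3 ⊕ 0x1 = 0x2.
P[4]: E(K, 0x3) = 0x7; 0x3 ⊕ 0x7 = 0x4.
P[5]: E(K, 0x3) = 0x7; 0x7 ⊕ 0x7 = 0x0.
P[6]: E(K, 0x7) = 0x3; 0xD ⊕ 0x3 = 0xE.
Blocks that differ from the original plaintext: P[3], P[4].

P[1] = 0xD, P[2] = 0x5, P[3] = 0x2, P[4] = 0x4, P[5] = 0x0, P[6] = 0xE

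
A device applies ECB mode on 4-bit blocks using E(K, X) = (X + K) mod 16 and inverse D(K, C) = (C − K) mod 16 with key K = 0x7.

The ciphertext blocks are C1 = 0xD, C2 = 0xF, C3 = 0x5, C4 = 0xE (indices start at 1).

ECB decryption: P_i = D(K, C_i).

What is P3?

P3: D(K, 0x5) = 0xE.

P3 = 0xE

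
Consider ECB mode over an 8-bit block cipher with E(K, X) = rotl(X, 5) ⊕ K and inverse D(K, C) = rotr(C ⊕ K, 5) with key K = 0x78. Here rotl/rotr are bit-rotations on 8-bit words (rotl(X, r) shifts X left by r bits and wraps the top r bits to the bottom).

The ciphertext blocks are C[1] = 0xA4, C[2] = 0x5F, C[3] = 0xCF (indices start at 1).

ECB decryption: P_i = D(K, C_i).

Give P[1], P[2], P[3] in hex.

P[1] = 0xE6, P[2] = 0x39, P[3] = 0xBD

P[1]: D(K, 0xA4) = 0xE6.
P[2]: D(K, 0x5F) = 0x39.
P[3]: D(K, 0xCF) = 0xBD.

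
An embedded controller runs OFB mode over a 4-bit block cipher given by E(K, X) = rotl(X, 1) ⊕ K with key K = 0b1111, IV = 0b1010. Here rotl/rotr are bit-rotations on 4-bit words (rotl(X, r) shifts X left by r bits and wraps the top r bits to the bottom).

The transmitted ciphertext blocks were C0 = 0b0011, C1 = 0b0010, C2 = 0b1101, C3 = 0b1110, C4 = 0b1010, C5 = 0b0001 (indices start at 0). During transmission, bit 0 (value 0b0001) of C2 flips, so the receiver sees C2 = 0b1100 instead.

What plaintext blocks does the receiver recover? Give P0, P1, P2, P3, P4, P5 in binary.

OFB decryption: S_i = E(K, S_{i−1}) with S_{−1} = IV; P_i = C_i ⊕ S_i.
Only C2 changed, to 0b1100. In OFB, a change in C_i flips the same bit in P_i only; the keystream is unaffected. Decrypting the received ciphertext:
P0: S = E(K, 0b1010) = 0b1010; 0b0011 ⊕ 0b1010 = 0b1001.
P1: S = E(K, 0b1010) = 0b1010; 0b0010 ⊕ 0b1010 = 0b1000.
P2: S = E(K, 0b1010) = 0b1010; 0b1100 ⊕ 0b1010 = 0b0110.
P3: S = E(K, 0b1010) = 0b1010; 0b1110 ⊕ 0b1010 = 0b0100.
P4: S = E(K, 0b1010) = 0b1010; 0b1010 ⊕ 0b1010 = 0b0000.
P5: S = E(K, 0b1010) = 0b1010; 0b0001 ⊕ 0b1010 = 0b1011.
Blocks that differ from the original plaintext: P2.

P0 = 0b1001, P1 = 0b1000, P2 = 0b0110, P3 = 0b0100, P4 = 0b0000, P5 = 0b1011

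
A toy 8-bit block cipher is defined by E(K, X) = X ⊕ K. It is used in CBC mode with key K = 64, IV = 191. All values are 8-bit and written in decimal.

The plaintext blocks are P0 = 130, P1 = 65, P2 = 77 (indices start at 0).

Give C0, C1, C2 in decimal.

CBC encryption: C_i = E(K, P_i ⊕ C_{i−1}), with C_{−1} = IV.
C0: P0 ⊕ 191 = 61; E(K, 61) = 125.
C1: P1 ⊕ 125 = 60; E(K, 60) = 124.
C2: P2 ⊕ 124 = 49; E(K, 49) = 113.

C0 = 125, C1 = 124, C2 = 113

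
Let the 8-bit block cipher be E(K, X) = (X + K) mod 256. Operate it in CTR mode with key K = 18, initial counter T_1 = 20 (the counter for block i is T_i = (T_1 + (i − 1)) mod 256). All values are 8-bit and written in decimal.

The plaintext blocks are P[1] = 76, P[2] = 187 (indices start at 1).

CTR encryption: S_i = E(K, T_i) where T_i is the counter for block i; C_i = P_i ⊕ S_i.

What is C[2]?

C[1]: T = 20, S = E(K, T) = 38; 76 ⊕ 38 = 106.
C[2]: T = 21, S = E(K, T) = 39; 187 ⊕ 39 = 156.

C[2] = 156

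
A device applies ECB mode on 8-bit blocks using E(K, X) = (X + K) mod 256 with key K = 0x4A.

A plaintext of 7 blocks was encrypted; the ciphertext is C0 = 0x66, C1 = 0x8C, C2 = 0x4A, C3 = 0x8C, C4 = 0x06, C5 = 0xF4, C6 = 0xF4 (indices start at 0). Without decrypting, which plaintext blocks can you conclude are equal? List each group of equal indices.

ECB encrypts each block independently with the same key, so equal ciphertext blocks imply equal plaintext blocks.
C1 = C3 = 0x8C, so P1 = P3.
C5 = C6 = 0xF4, so P5 = P6.

P1 = P3; P5 = P6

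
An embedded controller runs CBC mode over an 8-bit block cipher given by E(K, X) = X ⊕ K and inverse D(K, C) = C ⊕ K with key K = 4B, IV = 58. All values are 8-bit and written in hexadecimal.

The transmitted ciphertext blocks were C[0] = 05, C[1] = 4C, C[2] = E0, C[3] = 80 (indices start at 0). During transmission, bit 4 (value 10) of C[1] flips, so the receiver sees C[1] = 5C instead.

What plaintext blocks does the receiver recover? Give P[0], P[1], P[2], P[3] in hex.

P[0] = 16, P[1] = 12, P[2] = F7, P[3] = 2B

CBC decryption: P_i = D(K, C_i) ⊕ C_{i−1}, with C_{−1} = IV.
Only C[1] changed, to 5C. In CBC, a change in C_i garbles P_i and flips the same bit in P_{i+1}. Decrypting the received ciphertext:
P[0]: D(K, 05) = 4E; 4E ⊕ 58 = 16.
P[1]: D(K, 5C) = 17; 17 ⊕ 05 = 12.
P[2]: D(K, E0) = AB; AB ⊕ 5C = F7.
P[3]: D(K, 80) = CB; CB ⊕ E0 = 2B.
Blocks that differ from the original plaintext: P[1], P[2].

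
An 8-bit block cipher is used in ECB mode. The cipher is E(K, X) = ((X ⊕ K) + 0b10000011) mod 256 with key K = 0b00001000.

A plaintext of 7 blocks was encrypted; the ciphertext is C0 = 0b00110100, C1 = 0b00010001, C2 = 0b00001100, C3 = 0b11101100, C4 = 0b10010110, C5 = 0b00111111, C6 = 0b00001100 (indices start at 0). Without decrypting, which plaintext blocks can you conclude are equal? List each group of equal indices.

ECB encrypts each block independently with the same key, so equal ciphertext blocks imply equal plaintext blocks.
C2 = C6 = 0b00001100, so P2 = P6.

P2 = P6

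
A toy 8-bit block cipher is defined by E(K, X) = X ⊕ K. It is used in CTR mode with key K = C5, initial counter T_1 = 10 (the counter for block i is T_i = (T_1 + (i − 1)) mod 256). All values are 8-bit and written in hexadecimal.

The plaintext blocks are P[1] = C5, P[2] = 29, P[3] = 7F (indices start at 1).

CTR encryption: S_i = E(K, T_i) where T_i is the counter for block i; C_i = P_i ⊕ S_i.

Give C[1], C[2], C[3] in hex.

C[1]: T = 10, S = E(K, T) = D5; C5 ⊕ D5 = 10.
C[2]: T = 11, S = E(K, T) = D4; 29 ⊕ D4 = FD.
C[3]: T = 12, S = E(K, T) = D7; 7F ⊕ D7 = A8.

C[1] = 10, C[2] = FD, C[3] = A8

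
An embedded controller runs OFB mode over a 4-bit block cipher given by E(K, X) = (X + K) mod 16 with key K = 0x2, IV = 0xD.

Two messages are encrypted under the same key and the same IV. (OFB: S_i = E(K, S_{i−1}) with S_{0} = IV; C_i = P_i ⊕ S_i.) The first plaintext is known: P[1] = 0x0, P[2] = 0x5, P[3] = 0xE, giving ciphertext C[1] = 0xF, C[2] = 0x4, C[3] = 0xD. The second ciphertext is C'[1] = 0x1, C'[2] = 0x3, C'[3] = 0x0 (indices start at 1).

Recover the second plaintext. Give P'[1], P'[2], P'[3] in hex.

P'[1] = 0xE, P'[2] = 0x2, P'[3] = 0x3

In OFB with a reused IV, both messages share the same keystream S_i, so C_i ⊕ C'_i = P_i ⊕ P'_i and thus P'_i = P_i ⊕ C_i ⊕ C'_i.
P'[1]: 0x0 ⊕ 0xF ⊕ 0x1 = 0xE.
P'[2]: 0x5 ⊕ 0x4 ⊕ 0x3 = 0x2.
P'[3]: 0xE ⊕ 0xD ⊕ 0x0 = 0x3.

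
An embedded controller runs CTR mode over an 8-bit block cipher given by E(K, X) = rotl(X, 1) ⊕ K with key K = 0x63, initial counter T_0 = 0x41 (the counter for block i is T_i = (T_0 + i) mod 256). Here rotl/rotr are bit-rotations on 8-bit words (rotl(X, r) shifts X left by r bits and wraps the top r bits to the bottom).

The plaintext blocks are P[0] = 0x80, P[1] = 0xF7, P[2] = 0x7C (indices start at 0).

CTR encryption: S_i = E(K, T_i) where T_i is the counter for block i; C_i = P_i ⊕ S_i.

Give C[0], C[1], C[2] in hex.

C[0] = 0x61, C[1] = 0x10, C[2] = 0x99

C[0]: T = 0x41, S = E(K, T) = 0xE1; 0x80 ⊕ 0xE1 = 0x61.
C[1]: T = 0x42, S = E(K, T) = 0xE7; 0xF7 ⊕ 0xE7 = 0x10.
C[2]: T = 0x43, S = E(K, T) = 0xE5; 0x7C ⊕ 0xE5 = 0x99.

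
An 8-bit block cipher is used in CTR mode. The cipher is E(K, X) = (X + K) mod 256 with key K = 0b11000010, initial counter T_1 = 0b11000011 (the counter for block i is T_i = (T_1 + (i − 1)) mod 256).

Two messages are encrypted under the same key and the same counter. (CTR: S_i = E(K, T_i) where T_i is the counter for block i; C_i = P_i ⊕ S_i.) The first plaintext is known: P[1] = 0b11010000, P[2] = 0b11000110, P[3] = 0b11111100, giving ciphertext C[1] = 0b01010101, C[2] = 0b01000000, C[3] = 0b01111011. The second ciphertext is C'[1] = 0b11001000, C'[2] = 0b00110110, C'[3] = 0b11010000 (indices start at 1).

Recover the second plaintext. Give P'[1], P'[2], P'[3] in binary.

In CTR with a reused counter, both messages share the same keystream S_i, so C_i ⊕ C'_i = P_i ⊕ P'_i and thus P'_i = P_i ⊕ C_i ⊕ C'_i.
P'[1]: 0b11010000 ⊕ 0b01010101 ⊕ 0b11001000 = 0b01001101.
P'[2]: 0b11000110 ⊕ 0b01000000 ⊕ 0b00110110 = 0b10110000.
P'[3]: 0b11111100 ⊕ 0b01111011 ⊕ 0b11010000 = 0b01010111.

P'[1] = 0b01001101, P'[2] = 0b10110000, P'[3] = 0b01010111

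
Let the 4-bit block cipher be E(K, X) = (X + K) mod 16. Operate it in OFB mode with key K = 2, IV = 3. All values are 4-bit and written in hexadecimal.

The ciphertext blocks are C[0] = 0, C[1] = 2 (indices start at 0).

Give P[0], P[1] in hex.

P[0] = 5, P[1] = 5

OFB decryption: S_i = E(K, S_{i−1}) with S_{−1} = IV; P_i = C_i ⊕ S_i.
P[0]: S = E(K, 3) = 5; 0 ⊕ 5 = 5.
P[1]: S = E(K, 5) = 7; 2 ⊕ 7 = 5.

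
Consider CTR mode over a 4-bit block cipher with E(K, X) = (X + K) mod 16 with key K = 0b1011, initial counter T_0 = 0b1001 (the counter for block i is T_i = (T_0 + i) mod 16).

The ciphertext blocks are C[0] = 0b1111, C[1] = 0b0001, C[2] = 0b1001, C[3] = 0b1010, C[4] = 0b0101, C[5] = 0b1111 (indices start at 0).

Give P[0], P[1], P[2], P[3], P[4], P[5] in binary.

P[0] = 0b1011, P[1] = 0b0100, P[2] = 0b1111, P[3] = 0b1101, P[4] = 0b1101, P[5] = 0b0110

CTR decryption: S_i = E(K, T_i) where T_i is the counter for block i; P_i = C_i ⊕ S_i.
P[0]: T = 0b1001, S = E(K, T) = 0b0100; 0b1111 ⊕ 0b0100 = 0b1011.
P[1]: T = 0b1010, S = E(K, T) = 0b0101; 0b0001 ⊕ 0b0101 = 0b0100.
P[2]: T = 0b1011, S = E(K, T) = 0b0110; 0b1001 ⊕ 0b0110 = 0b1111.
P[3]: T = 0b1100, S = E(K, T) = 0b0111; 0b1010 ⊕ 0b0111 = 0b1101.
P[4]: T = 0b1101, S = E(K, T) = 0b1000; 0b0101 ⊕ 0b1000 = 0b1101.
P[5]: T = 0b1110, S = E(K, T) = 0b1001; 0b1111 ⊕ 0b1001 = 0b0110.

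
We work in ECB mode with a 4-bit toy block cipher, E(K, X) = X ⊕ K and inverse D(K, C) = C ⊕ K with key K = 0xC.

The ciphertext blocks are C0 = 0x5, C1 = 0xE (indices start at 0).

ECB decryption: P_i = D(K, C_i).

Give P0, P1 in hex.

P0: D(K, 0x5) = 0x9.
P1: D(K, 0xE) = 0x2.

P0 = 0x9, P1 = 0x2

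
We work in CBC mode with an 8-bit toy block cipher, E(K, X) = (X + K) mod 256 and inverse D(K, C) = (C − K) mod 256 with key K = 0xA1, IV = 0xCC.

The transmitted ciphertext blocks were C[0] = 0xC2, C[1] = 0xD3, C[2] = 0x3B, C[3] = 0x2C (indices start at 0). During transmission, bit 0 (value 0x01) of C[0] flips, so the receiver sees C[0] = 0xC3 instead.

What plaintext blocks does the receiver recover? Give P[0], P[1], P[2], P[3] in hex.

P[0] = 0xEE, P[1] = 0xF1, P[2] = 0x49, P[3] = 0xB0

CBC decryption: P_i = D(K, C_i) ⊕ C_{i−1}, with C_{−1} = IV.
Only C[0] changed, to 0xC3. In CBC, a change in C_i garbles P_i and flips the same bit in P_{i+1}. Decrypting the received ciphertext:
P[0]: D(K, 0xC3) = 0x22; 0x22 ⊕ 0xCC = 0xEE.
P[1]: D(K, 0xD3) = 0x32; 0x32 ⊕ 0xC3 = 0xF1.
P[2]: D(K, 0x3B) = 0x9A; 0x9A ⊕ 0xD3 = 0x49.
P[3]: D(K, 0x2C) = 0x8B; 0x8B ⊕ 0x3B = 0xB0.
Blocks that differ from the original plaintext: P[0], P[1].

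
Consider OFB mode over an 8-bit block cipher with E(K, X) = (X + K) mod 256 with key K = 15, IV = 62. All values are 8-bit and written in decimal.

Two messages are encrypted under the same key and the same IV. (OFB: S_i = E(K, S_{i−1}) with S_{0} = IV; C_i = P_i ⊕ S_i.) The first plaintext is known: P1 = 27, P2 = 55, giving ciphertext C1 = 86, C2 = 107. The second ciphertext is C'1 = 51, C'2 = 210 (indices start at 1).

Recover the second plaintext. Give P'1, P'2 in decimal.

P'1 = 126, P'2 = 142

In OFB with a reused IV, both messages share the same keystream S_i, so C_i ⊕ C'_i = P_i ⊕ P'_i and thus P'_i = P_i ⊕ C_i ⊕ C'_i.
P'1: 27 ⊕ 86 ⊕ 51 = 126.
P'2: 55 ⊕ 107 ⊕ 210 = 142.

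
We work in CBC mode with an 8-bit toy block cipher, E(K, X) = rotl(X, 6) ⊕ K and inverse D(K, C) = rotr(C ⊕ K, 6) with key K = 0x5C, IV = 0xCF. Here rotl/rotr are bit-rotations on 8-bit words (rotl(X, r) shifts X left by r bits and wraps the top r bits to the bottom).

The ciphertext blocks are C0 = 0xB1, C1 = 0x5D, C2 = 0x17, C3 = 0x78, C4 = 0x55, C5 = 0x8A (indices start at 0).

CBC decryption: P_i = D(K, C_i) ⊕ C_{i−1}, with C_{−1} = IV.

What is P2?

P2 = 0x70

P2: D(K, 0x17) = 0x2D; 0x2D ⊕ 0x5D = 0x70.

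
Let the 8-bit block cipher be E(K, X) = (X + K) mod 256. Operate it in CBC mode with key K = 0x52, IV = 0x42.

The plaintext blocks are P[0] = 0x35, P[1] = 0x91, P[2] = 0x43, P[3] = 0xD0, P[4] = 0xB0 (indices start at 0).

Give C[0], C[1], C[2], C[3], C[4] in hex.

CBC encryption: C_i = E(K, P_i ⊕ C_{i−1}), with C_{−1} = IV.
C[0]: P[0] ⊕ 0x42 = 0x77; E(K, 0x77) = 0xC9.
C[1]: P[1] ⊕ 0xC9 = 0x58; E(K, 0x58) = 0xAA.
C[2]: P[2] ⊕ 0xAA = 0xE9; E(K, 0xE9) = 0x3B.
C[3]: P[3] ⊕ 0x3B = 0xEB; E(K, 0xEB) = 0x3D.
C[4]: P[4] ⊕ 0x3D = 0x8D; E(K, 0x8D) = 0xDF.

C[0] = 0xC9, C[1] = 0xAA, C[2] = 0x3B, C[3] = 0x3D, C[4] = 0xDF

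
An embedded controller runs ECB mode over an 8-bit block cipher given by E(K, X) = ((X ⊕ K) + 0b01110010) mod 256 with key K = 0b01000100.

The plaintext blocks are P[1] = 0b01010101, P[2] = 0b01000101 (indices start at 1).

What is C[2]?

C[2] = 0b01110011

ECB encryption: C_i = E(K, P_i).
C[2]: E(K, 0b01000101) = 0b01110011.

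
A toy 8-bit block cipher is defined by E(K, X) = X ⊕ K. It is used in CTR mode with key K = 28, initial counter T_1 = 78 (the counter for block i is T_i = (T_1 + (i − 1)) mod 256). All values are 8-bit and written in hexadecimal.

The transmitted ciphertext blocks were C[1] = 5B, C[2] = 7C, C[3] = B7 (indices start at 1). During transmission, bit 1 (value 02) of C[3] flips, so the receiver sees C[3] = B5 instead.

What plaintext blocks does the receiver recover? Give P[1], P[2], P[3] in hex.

P[1] = 0B, P[2] = 2D, P[3] = E7

CTR decryption: S_i = E(K, T_i) where T_i is the counter for block i; P_i = C_i ⊕ S_i.
Only C[3] changed, to B5. In CTR, a change in C_i flips the same bit in P_i only; the keystream is unaffected. Decrypting the received ciphertext:
P[1]: T = 78, S = E(K, T) = 50; 5B ⊕ 50 = 0B.
P[2]: T = 79, S = E(K, T) = 51; 7C ⊕ 51 = 2D.
P[3]: T = 7A, S = E(K, T) = 52; B5 ⊕ 52 = E7.
Blocks that differ from the original plaintext: P[3].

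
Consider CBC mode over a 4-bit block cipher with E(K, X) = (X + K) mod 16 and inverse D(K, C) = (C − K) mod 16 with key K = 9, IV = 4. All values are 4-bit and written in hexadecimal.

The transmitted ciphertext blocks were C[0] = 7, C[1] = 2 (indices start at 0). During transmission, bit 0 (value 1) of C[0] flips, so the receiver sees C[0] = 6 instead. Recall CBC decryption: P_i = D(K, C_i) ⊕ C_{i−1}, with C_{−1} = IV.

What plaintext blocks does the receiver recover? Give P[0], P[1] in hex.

P[0] = 9, P[1] = F

Only C[0] changed, to 6. In CBC, a change in C_i garbles P_i and flips the same bit in P_{i+1}. Decrypting the received ciphertext:
P[0]: D(K, 6) = D; D ⊕ 4 = 9.
P[1]: D(K, 2) = 9; 9 ⊕ 6 = F.
Blocks that differ from the original plaintext: P[0], P[1].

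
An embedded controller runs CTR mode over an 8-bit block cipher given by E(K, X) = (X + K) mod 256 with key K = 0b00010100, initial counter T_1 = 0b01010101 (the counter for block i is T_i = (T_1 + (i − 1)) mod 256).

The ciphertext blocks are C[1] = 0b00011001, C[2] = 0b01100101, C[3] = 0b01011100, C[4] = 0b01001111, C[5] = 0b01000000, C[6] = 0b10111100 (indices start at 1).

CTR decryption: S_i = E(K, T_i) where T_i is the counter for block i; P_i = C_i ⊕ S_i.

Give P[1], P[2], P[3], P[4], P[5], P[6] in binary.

P[1]: T = 0b01010101, S = E(K, T) = 0b01101001; 0b00011001 ⊕ 0b01101001 = 0b01110000.
P[2]: T = 0b01010110, S = E(K, T) = 0b01101010; 0b01100101 ⊕ 0b01101010 = 0b00001111.
P[3]: T = 0b01010111, S = E(K, T) = 0b01101011; 0b01011100 ⊕ 0b01101011 = 0b00110111.
P[4]: T = 0b01011000, S = E(K, T) = 0b01101100; 0b01001111 ⊕ 0b01101100 = 0b00100011.
P[5]: T = 0b01011001, S = E(K, T) = 0b01101101; 0b01000000 ⊕ 0b01101101 = 0b00101101.
P[6]: T = 0b01011010, S = E(K, T) = 0b01101110; 0b10111100 ⊕ 0b01101110 = 0b11010010.

P[1] = 0b01110000, P[2] = 0b00001111, P[3] = 0b00110111, P[4] = 0b00100011, P[5] = 0b00101101, P[6] = 0b11010010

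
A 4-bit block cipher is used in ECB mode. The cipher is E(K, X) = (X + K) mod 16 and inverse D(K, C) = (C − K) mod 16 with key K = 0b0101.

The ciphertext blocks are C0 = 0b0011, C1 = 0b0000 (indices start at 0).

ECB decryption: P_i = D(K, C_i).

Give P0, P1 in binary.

P0 = 0b1110, P1 = 0b1011

P0: D(K, 0b0011) = 0b1110.
P1: D(K, 0b0000) = 0b1011.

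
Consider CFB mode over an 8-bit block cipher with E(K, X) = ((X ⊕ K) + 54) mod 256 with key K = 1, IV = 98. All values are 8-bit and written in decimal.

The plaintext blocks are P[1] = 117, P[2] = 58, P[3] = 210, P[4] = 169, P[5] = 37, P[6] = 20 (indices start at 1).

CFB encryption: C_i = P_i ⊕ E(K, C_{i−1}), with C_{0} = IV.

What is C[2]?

C[1]: E(K, 98) = 153; 117 ⊕ 153 = 236.
C[2]: E(K, 236) = 35; 58 ⊕ 35 = 25.

C[2] = 25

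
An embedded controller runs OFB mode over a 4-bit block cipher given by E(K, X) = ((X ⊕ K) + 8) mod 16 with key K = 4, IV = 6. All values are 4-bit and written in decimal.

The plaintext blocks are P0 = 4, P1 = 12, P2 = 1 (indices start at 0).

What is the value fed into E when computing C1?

OFB encryption: S_i = E(K, S_{i−1}) with S_{−1} = IV; C_i = P_i ⊕ S_i.
C0: S = E(K, 6) = 10; 4 ⊕ 10 = 14.
C1: S = E(K, 10) = 6; 12 ⊕ 6 = 10.
So the input to E for block 1 is 10.

10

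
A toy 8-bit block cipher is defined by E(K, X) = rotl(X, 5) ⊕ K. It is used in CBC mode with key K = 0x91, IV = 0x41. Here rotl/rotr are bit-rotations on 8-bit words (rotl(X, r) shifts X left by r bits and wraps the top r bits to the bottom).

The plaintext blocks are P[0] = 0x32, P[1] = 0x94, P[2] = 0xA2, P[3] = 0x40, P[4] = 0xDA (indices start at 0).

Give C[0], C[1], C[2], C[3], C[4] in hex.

C[0] = 0xFF, C[1] = 0xFC, C[2] = 0x5A, C[3] = 0xD2, C[4] = 0x90

CBC encryption: C_i = E(K, P_i ⊕ C_{i−1}), with C_{−1} = IV.
C[0]: P[0] ⊕ 0x41 = 0x73; E(K, 0x73) = 0xFF.
C[1]: P[1] ⊕ 0xFF = 0x6B; E(K, 0x6B) = 0xFC.
C[2]: P[2] ⊕ 0xFC = 0x5E; E(K, 0x5E) = 0x5A.
C[3]: P[3] ⊕ 0x5A = 0x1A; E(K, 0x1A) = 0xD2.
C[4]: P[4] ⊕ 0xD2 = 0x08; E(K, 0x08) = 0x90.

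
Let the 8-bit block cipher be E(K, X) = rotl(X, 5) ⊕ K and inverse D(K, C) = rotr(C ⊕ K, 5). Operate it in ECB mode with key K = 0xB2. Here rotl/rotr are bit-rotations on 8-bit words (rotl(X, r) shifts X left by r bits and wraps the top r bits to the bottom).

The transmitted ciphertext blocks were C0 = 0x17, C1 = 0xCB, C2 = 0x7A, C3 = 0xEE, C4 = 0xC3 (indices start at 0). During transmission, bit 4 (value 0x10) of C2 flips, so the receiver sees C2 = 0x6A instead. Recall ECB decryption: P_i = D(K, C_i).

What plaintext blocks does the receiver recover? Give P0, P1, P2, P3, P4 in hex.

Only C2 changed, to 0x6A. In ECB, a change in C_i affects only P_i. Decrypting the received ciphertext:
P0: D(K, 0x17) = 0x2D.
P1: D(K, 0xCB) = 0xCB.
P2: D(K, 0x6A) = 0xC6.
P3: D(K, 0xEE) = 0xE2.
P4: D(K, 0xC3) = 0x8B.
Blocks that differ from the original plaintext: P2.

P0 = 0x2D, P1 = 0xCB, P2 = 0xC6, P3 = 0xE2, P4 = 0x8B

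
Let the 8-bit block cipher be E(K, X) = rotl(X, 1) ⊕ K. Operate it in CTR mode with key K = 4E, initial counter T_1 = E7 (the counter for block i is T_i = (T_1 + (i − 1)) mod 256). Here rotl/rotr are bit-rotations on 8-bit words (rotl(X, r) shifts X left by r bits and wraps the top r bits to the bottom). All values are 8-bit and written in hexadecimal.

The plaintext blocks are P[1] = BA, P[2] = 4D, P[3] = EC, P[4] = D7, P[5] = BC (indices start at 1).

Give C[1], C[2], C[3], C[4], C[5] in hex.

CTR encryption: S_i = E(K, T_i) where T_i is the counter for block i; C_i = P_i ⊕ S_i.
C[1]: T = E7, S = E(K, T) = 81; BA ⊕ 81 = 3B.
C[2]: T = E8, S = E(K, T) = 9F; 4D ⊕ 9F = D2.
C[3]: T = E9, S = E(K, T) = 9D; EC ⊕ 9D = 71.
C[4]: T = EA, S = E(K, T) = 9B; D7 ⊕ 9B = 4C.
C[5]: T = EB, S = E(K, T) = 99; BC ⊕ 99 = 25.

C[1] = 3B, C[2] = D2, C[3] = 71, C[4] = 4C, C[5] = 25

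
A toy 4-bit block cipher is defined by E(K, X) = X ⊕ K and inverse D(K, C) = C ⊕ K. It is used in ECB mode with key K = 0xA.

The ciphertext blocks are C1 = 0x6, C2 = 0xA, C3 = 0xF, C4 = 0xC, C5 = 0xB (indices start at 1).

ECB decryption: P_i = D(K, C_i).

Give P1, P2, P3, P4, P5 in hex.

P1: D(K, 0x6) = 0xC.
P2: D(K, 0xA) = 0x0.
P3: D(K, 0xF) = 0x5.
P4: D(K, 0xC) = 0x6.
P5: D(K, 0xB) = 0x1.

P1 = 0xC, P2 = 0x0, P3 = 0x5, P4 = 0x6, P5 = 0x1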